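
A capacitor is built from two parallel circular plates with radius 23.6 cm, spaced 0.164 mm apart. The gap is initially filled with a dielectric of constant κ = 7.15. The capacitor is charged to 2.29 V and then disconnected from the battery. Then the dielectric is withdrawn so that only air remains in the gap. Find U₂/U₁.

U₂/U₁ ≈ 7.15

Isolated ⇒ Q is held fixed.
C₂ = 0.140 C₁ and U = Q²/(2C), so U₂/U₁ = C₁/C₂ = 7.15.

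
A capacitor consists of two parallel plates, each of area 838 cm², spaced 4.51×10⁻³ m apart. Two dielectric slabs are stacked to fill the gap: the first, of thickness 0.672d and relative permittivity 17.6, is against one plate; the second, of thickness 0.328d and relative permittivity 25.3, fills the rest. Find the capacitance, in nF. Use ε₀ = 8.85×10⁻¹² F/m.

3.22 nF

A = 838 cm² = 8.38×10⁻² m².
Stacked slabs ⇒ two capacitors in series, each with the full plate area.
C₁ = κ₁ε₀A/d₁ = 17.6 × 8.85×10⁻¹² × 8.38×10⁻² / 3.03×10⁻³ = 4.31×10⁻⁹ F.
C₂ = κ₂ε₀A/d₂ = 25.3 × 8.85×10⁻¹² × 8.38×10⁻² / 1.48×10⁻³ = 1.27×10⁻⁸ F.
C = (1/C₁ + 1/C₂)⁻¹ = 3.22×10⁻⁹ F.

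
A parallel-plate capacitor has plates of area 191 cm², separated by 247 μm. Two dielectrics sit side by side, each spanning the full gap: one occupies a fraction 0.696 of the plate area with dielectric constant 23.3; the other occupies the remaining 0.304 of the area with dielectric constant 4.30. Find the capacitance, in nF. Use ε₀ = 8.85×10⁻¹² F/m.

C ≈ 12.0 nF

A = 191 cm² = 1.91×10⁻² m².
Side-by-side slabs ⇒ two capacitors in parallel, each spanning the full gap.
C₁ = κ₁ε₀A₁/d = 23.3 × 8.85×10⁻¹² × 1.33×10⁻² / 2.47×10⁻⁴ = 1.11×10⁻⁸ F.
C₂ = κ₂ε₀A₂/d = 4.30 × 8.85×10⁻¹² × 5.81×10⁻³ / 2.47×10⁻⁴ = 8.95×10⁻¹⁰ F.
C = C₁ + C₂ = 1.20×10⁻⁸ F.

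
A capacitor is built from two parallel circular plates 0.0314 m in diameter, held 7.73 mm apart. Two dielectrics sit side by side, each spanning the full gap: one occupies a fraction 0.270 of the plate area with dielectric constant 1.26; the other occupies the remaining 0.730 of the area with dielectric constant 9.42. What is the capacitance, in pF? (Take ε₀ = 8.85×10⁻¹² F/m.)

6.40 pF

A = π(0.0314/2 m)² = 7.74×10⁻⁴ m².
Side-by-side slabs ⇒ two capacitors in parallel, each spanning the full gap.
C₁ = κ₁ε₀A₁/d = 1.26 × 8.85×10⁻¹² × 2.09×10⁻⁴ / 7.73×10⁻³ = 3.02×10⁻¹³ F.
C₂ = κ₂ε₀A₂/d = 9.42 × 8.85×10⁻¹² × 5.65×10⁻⁴ / 7.73×10⁻³ = 6.10×10⁻¹² F.
C = C₁ + C₂ = 6.40×10⁻¹² F.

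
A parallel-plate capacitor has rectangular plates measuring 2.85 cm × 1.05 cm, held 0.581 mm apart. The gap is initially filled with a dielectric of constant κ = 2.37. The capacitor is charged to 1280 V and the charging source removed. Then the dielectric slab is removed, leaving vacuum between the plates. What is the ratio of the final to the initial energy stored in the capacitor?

Isolated ⇒ Q is held fixed.
C₂ = 0.422 C₁ and U = Q²/(2C), so U₂/U₁ = C₁/C₂ = 2.37.

2.37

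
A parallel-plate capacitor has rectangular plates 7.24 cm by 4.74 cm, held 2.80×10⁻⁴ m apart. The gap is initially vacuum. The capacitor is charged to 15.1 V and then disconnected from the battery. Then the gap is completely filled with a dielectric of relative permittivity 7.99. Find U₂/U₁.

Isolated ⇒ Q is held fixed.
C₂ = 7.99 C₁ and U = Q²/(2C), so U₂/U₁ = C₁/C₂ = 0.125.

0.125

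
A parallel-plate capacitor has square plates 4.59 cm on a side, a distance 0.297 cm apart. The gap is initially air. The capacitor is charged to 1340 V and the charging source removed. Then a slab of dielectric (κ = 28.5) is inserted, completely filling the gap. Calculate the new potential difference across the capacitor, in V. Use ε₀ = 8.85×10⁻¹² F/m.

V ≈ 47.0 V

A = (4.59 cm)² = 2.11×10⁻³ m².
Initially C₁ = ε₀A/d = 8.85×10⁻¹² × 2.11×10⁻³ / 2.97×10⁻³ = 6.28×10⁻¹² F.
V₁ = 1.34×10³ V.
Isolated ⇒ Q is held fixed. C₂ = 28.5 C₁ and V = Q/C, so V₂/V₁ = C₁/C₂ = 0.0351.
V₂ = 0.0351 × 1.34×10³ = 47.0 V.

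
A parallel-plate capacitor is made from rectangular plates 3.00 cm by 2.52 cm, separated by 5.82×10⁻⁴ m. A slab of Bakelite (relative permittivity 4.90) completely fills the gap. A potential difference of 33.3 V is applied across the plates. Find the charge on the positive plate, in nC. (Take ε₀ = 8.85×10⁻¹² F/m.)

A = 3.00 × 2.52 cm² = 7.56×10⁻⁴ m².
C = κε₀A/d = 4.90 × 8.85×10⁻¹² × 7.56×10⁻⁴ / 5.82×10⁻⁴ = 5.63×10⁻¹¹ F.
Q = CV = 5.63×10⁻¹¹ × 33.3 = 1.88×10⁻⁹ C.

1.88 nC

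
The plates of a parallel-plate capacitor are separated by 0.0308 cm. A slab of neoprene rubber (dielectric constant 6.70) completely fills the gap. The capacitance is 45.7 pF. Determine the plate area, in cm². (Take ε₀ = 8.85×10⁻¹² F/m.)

A ≈ 2.37 cm²

A = Cd/(κε₀) = 4.57×10⁻¹¹ × 3.08×10⁻⁴ / (6.70 × 8.85×10⁻¹²) = 2.37×10⁻⁴ m².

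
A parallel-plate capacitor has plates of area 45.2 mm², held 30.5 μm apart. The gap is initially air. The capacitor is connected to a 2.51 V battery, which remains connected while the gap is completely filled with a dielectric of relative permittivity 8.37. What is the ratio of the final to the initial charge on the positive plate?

Battery connected ⇒ V is held fixed.
C₂ = 8.37 C₁ and Q = CV, so Q₂/Q₁ = C₂/C₁ = 8.37.

Q₂/Q₁ ≈ 8.37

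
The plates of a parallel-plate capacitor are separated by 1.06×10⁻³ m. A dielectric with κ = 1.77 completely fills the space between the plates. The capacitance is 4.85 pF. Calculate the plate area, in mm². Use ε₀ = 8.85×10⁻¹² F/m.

328 mm²

A = Cd/(κε₀) = 4.85×10⁻¹² × 1.06×10⁻³ / (1.77 × 8.85×10⁻¹²) = 3.28×10⁻⁴ m².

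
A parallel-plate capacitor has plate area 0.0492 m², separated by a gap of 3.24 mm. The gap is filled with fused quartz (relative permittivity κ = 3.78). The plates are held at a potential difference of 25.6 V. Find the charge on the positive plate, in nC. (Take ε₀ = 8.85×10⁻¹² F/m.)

13.0 nC

C = κε₀A/d = 3.78 × 8.85×10⁻¹² × 4.92×10⁻² / 3.24×10⁻³ = 5.08×10⁻¹⁰ F.
Q = CV = 5.08×10⁻¹⁰ × 25.6 = 1.30×10⁻⁸ C.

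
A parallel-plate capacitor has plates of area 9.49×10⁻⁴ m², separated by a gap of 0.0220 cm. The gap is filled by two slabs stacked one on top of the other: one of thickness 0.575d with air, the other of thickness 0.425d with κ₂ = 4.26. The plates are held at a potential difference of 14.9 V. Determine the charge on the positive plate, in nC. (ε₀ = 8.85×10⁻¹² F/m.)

0.843 nC

Stacked slabs ⇒ two capacitors in series, each with the full plate area.
C₁ = κ₁ε₀A/d₁ = 1.00 × 8.85×10⁻¹² × 9.49×10⁻⁴ / 1.26×10⁻⁴ = 6.64×10⁻¹¹ F.
C₂ = κ₂ε₀A/d₂ = 4.26 × 8.85×10⁻¹² × 9.49×10⁻⁴ / 9.35×10⁻⁵ = 3.83×10⁻¹⁰ F.
C = (1/C₁ + 1/C₂)⁻¹ = 5.66×10⁻¹¹ F.
Q = CV = 5.66×10⁻¹¹ × 14.9 = 8.43×10⁻¹⁰ C.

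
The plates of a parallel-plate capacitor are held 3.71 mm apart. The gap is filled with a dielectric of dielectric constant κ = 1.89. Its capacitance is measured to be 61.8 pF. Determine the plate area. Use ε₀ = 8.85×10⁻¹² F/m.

A = Cd/(κε₀) = 6.18×10⁻¹¹ × 3.71×10⁻³ / (1.89 × 8.85×10⁻¹²) = 1.37×10⁻² m².

A ≈ 137 cm²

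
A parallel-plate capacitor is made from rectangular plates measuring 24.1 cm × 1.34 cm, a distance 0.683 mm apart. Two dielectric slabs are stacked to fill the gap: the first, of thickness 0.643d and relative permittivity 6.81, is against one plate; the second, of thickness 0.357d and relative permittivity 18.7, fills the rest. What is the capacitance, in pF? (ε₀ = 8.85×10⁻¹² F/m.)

369 pF

A = 24.1 × 1.34 cm² = 3.23×10⁻³ m².
Stacked slabs ⇒ two capacitors in series, each with the full plate area.
C₁ = κ₁ε₀A/d₁ = 6.81 × 8.85×10⁻¹² × 3.23×10⁻³ / 4.39×10⁻⁴ = 4.43×10⁻¹⁰ F.
C₂ = κ₂ε₀A/d₂ = 18.7 × 8.85×10⁻¹² × 3.23×10⁻³ / 2.44×10⁻⁴ = 2.19×10⁻⁹ F.
C = (1/C₁ + 1/C₂)⁻¹ = 3.69×10⁻¹⁰ F.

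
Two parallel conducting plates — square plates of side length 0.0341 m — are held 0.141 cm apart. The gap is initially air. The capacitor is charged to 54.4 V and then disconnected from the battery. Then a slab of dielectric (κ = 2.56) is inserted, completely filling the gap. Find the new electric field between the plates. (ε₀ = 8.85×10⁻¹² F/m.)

15.1 V/mm

A = (0.0341 m)² = 1.16×10⁻³ m².
Initially C₁ = ε₀A/d = 8.85×10⁻¹² × 1.16×10⁻³ / 1.41×10⁻³ = 7.30×10⁻¹² F.
E₁ = 3.86×10⁴ V/m.
Isolated ⇒ Q is held fixed. V₂ = Q/C₂ = V₁/2.56; E = V/d, so E₂/E₁ = (V₂/V₁)(d₁/d₂) = 0.391.
E₂ = 0.391 × 3.86×10⁴ = 1.51×10⁴ V/m.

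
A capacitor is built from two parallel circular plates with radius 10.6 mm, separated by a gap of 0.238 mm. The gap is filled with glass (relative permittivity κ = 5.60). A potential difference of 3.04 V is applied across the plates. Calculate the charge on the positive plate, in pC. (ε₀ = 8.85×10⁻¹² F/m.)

Q ≈ 223 pC

A = π(10.6 mm)² = 3.53×10⁻⁴ m².
C = κε₀A/d = 5.60 × 8.85×10⁻¹² × 3.53×10⁻⁴ / 2.38×10⁻⁴ = 7.35×10⁻¹¹ F.
Q = CV = 7.35×10⁻¹¹ × 3.04 = 2.23×10⁻¹⁰ C.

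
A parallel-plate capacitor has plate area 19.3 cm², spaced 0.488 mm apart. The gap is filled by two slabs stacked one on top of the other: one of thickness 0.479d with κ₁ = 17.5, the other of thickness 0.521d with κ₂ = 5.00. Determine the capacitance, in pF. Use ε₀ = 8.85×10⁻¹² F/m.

C ≈ 266 pF

A = 19.3 cm² = 1.93×10⁻³ m².
Stacked slabs ⇒ two capacitors in series, each with the full plate area.
C₁ = κ₁ε₀A/d₁ = 17.5 × 8.85×10⁻¹² × 1.93×10⁻³ / 2.34×10⁻⁴ = 1.28×10⁻⁹ F.
C₂ = κ₂ε₀A/d₂ = 5.00 × 8.85×10⁻¹² × 1.93×10⁻³ / 2.54×10⁻⁴ = 3.36×10⁻¹⁰ F.
C = (1/C₁ + 1/C₂)⁻¹ = 2.66×10⁻¹⁰ F.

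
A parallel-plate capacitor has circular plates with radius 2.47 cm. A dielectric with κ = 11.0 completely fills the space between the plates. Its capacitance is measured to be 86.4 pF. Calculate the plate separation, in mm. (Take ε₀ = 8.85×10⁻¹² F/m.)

A = π(2.47 cm)² = 1.92×10⁻³ m².
d = κε₀A/C = 11.0 × 8.85×10⁻¹² × 1.92×10⁻³ / 8.64×10⁻¹¹ = 2.16×10⁻³ m.

d ≈ 2.16 mm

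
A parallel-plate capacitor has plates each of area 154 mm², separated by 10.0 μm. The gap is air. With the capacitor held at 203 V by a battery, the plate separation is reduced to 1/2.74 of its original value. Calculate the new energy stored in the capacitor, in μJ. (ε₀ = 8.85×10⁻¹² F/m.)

A = 154 mm² = 1.54×10⁻⁴ m².
Initially C₁ = ε₀A/d = 8.85×10⁻¹² × 1.54×10⁻⁴ / 1.00×10⁻⁵ = 1.36×10⁻¹⁰ F.
U₁ = 2.81×10⁻⁶ J.
Battery connected ⇒ V is held fixed. C₂ = 2.74 C₁ and U = ½CV², so U₂/U₁ = C₂/C₁ = 2.74.
U₂ = 2.74 × 2.81×10⁻⁶ = 7.69×10⁻⁶ J.

7.69 μJ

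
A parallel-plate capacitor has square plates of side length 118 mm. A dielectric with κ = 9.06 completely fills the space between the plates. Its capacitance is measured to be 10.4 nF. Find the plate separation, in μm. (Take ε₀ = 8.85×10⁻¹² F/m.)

107 μm

A = (118 mm)² = 1.39×10⁻² m².
d = κε₀A/C = 9.06 × 8.85×10⁻¹² × 1.39×10⁻² / 1.04×10⁻⁸ = 1.07×10⁻⁴ m.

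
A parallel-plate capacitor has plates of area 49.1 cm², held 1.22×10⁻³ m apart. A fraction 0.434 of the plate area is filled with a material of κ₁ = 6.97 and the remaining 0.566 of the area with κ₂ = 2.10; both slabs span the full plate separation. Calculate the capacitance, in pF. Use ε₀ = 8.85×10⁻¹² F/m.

C ≈ 150 pF

A = 49.1 cm² = 4.91×10⁻³ m².
Side-by-side slabs ⇒ two capacitors in parallel, each spanning the full gap.
C₁ = κ₁ε₀A₁/d = 6.97 × 8.85×10⁻¹² × 2.13×10⁻³ / 1.22×10⁻³ = 1.08×10⁻¹⁰ F.
C₂ = κ₂ε₀A₂/d = 2.10 × 8.85×10⁻¹² × 2.78×10⁻³ / 1.22×10⁻³ = 4.23×10⁻¹¹ F.
C = C₁ + C₂ = 1.50×10⁻¹⁰ F.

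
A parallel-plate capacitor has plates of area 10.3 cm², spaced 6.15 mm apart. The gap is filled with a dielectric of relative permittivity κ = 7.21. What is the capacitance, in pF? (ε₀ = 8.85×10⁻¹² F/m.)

A = 10.3 cm² = 1.03×10⁻³ m².
C = κε₀A/d = 7.21 × 8.85×10⁻¹² × 1.03×10⁻³ / 6.15×10⁻³ = 1.07×10⁻¹¹ F.

C ≈ 10.7 pF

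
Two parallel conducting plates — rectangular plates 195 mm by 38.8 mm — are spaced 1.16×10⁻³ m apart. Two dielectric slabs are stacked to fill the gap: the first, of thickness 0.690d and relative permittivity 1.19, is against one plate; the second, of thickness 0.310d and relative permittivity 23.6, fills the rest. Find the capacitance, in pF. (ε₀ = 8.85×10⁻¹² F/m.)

97.3 pF

A = 195 × 38.8 mm² = 7.57×10⁻³ m².
Stacked slabs ⇒ two capacitors in series, each with the full plate area.
C₁ = κ₁ε₀A/d₁ = 1.19 × 8.85×10⁻¹² × 7.57×10⁻³ / 8.00×10⁻⁴ = 9.96×10⁻¹¹ F.
C₂ = κ₂ε₀A/d₂ = 23.6 × 8.85×10⁻¹² × 7.57×10⁻³ / 3.60×10⁻⁴ = 4.39×10⁻⁹ F.
C = (1/C₁ + 1/C₂)⁻¹ = 9.73×10⁻¹¹ F.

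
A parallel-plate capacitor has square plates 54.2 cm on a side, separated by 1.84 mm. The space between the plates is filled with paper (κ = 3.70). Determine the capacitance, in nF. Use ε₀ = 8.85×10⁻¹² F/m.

5.23 nF

A = (54.2 cm)² = 0.294 m².
C = κε₀A/d = 3.70 × 8.85×10⁻¹² × 0.294 / 1.84×10⁻³ = 5.23×10⁻⁹ F.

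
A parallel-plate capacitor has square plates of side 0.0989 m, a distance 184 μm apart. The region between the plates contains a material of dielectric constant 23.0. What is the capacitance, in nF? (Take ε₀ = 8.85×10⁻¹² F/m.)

A = (0.0989 m)² = 9.78×10⁻³ m².
C = κε₀A/d = 23.0 × 8.85×10⁻¹² × 9.78×10⁻³ / 1.84×10⁻⁴ = 1.08×10⁻⁸ F.

C ≈ 10.8 nF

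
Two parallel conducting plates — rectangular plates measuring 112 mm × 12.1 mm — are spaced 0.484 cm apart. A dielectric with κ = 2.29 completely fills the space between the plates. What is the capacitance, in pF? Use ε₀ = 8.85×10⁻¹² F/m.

A = 112 × 12.1 mm² = 1.36×10⁻³ m².
C = κε₀A/d = 2.29 × 8.85×10⁻¹² × 1.36×10⁻³ / 4.84×10⁻³ = 5.67×10⁻¹² F.

C ≈ 5.67 pF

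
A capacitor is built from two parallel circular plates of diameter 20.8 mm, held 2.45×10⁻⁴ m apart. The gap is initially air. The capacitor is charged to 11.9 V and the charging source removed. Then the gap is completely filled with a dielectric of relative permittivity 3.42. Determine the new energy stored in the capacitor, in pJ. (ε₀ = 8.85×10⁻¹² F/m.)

U ≈ 254 pJ

A = π(20.8/2 mm)² = 3.40×10⁻⁴ m².
Initially C₁ = ε₀A/d = 8.85×10⁻¹² × 3.40×10⁻⁴ / 2.45×10⁻⁴ = 1.23×10⁻¹¹ F.
U₁ = 8.69×10⁻¹⁰ J.
Isolated ⇒ Q is held fixed. C₂ = 3.42 C₁ and U = Q²/(2C), so U₂/U₁ = C₁/C₂ = 0.292.
U₂ = 0.292 × 8.69×10⁻¹⁰ = 2.54×10⁻¹⁰ J.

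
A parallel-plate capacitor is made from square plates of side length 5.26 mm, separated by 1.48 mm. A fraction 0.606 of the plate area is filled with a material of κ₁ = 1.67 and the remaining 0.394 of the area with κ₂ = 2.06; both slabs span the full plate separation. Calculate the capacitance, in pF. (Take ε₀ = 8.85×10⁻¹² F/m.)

A = (5.26 mm)² = 2.77×10⁻⁵ m².
Side-by-side slabs ⇒ two capacitors in parallel, each spanning the full gap.
C₁ = κ₁ε₀A₁/d = 1.67 × 8.85×10⁻¹² × 1.68×10⁻⁵ / 1.48×10⁻³ = 1.67×10⁻¹³ F.
C₂ = κ₂ε₀A₂/d = 2.06 × 8.85×10⁻¹² × 1.09×10⁻⁵ / 1.48×10⁻³ = 1.34×10⁻¹³ F.
C = C₁ + C₂ = 3.02×10⁻¹³ F.

C ≈ 0.302 pF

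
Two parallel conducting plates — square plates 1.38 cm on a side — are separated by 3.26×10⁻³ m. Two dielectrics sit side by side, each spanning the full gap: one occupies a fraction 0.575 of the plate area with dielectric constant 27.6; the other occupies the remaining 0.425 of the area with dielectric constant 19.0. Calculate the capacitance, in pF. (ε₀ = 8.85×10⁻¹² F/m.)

A = (1.38 cm)² = 1.90×10⁻⁴ m².
Side-by-side slabs ⇒ two capacitors in parallel, each spanning the full gap.
C₁ = κ₁ε₀A₁/d = 27.6 × 8.85×10⁻¹² × 1.10×10⁻⁴ / 3.26×10⁻³ = 8.20×10⁻¹² F.
C₂ = κ₂ε₀A₂/d = 19.0 × 8.85×10⁻¹² × 8.09×10⁻⁵ / 3.26×10⁻³ = 4.17×10⁻¹² F.
C = C₁ + C₂ = 1.24×10⁻¹¹ F.

C ≈ 12.4 pF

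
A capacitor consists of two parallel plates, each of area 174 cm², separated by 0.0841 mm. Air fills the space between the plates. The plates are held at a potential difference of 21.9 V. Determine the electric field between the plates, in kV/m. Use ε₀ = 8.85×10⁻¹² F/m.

260 kV/m

E = V/d = 21.9 / 8.41×10⁻⁵ = 2.60×10⁵ V/m.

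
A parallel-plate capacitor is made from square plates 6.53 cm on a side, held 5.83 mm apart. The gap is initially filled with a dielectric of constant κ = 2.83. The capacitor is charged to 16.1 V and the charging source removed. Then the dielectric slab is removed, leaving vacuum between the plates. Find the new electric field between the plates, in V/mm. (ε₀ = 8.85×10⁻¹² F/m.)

7.82 V/mm

A = (6.53 cm)² = 4.26×10⁻³ m².
Initially C₁ = κε₀A/d = 2.83 × 8.85×10⁻¹² × 4.26×10⁻³ / 5.83×10⁻³ = 1.83×10⁻¹¹ F.
E₁ = 2.76×10³ V/m.
Isolated ⇒ Q is held fixed. V₂ = Q/C₂ = V₁/0.353; E = V/d, so E₂/E₁ = (V₂/V₁)(d₁/d₂) = 2.83.
E₂ = 2.83 × 2.76×10³ = 7.82×10³ V/m.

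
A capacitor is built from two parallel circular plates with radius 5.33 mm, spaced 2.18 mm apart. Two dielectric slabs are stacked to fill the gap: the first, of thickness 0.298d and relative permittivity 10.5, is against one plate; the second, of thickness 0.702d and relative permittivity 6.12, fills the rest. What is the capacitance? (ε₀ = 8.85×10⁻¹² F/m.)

C ≈ 2.53 pF

A = π(5.33 mm)² = 8.92×10⁻⁵ m².
Stacked slabs ⇒ two capacitors in series, each with the full plate area.
C₁ = κ₁ε₀A/d₁ = 10.5 × 8.85×10⁻¹² × 8.92×10⁻⁵ / 6.50×10⁻⁴ = 1.28×10⁻¹¹ F.
C₂ = κ₂ε₀A/d₂ = 6.12 × 8.85×10⁻¹² × 8.92×10⁻⁵ / 1.53×10⁻³ = 3.16×10⁻¹² F.
C = (1/C₁ + 1/C₂)⁻¹ = 2.53×10⁻¹² F.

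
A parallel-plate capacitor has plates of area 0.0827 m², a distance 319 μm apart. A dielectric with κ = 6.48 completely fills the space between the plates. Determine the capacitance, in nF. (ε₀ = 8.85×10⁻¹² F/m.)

C = κε₀A/d = 6.48 × 8.85×10⁻¹² × 8.27×10⁻² / 3.19×10⁻⁴ = 1.49×10⁻⁸ F.

C ≈ 14.9 nF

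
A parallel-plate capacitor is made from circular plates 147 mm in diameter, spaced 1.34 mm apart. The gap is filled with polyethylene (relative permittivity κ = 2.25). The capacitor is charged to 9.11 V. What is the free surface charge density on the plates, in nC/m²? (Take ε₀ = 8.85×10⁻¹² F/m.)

σ ≈ 135 nC/m²

A = π(147/2 mm)² = 1.70×10⁻² m².
C = κε₀A/d = 2.25 × 8.85×10⁻¹² × 1.70×10⁻² / 1.34×10⁻³ = 2.52×10⁻¹⁰ F.
σ = Q/A = CV/A = 2.52×10⁻¹⁰ × 9.11 / 1.70×10⁻² = 1.35×10⁻⁷ C/m².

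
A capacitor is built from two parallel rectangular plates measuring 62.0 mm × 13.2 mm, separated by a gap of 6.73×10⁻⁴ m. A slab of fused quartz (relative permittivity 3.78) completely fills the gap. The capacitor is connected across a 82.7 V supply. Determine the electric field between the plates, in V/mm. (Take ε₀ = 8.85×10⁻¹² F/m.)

E = V/d = 82.7 / 6.73×10⁻⁴ = 1.23×10⁵ V/m.

E ≈ 123 V/mm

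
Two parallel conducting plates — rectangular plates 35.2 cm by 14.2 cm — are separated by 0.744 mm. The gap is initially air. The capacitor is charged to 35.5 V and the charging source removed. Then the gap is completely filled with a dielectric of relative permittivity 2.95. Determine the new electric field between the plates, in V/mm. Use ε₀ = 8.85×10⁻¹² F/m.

16.2 V/mm

A = 35.2 × 14.2 cm² = 5.00×10⁻² m².
Initially C₁ = ε₀A/d = 8.85×10⁻¹² × 5.00×10⁻² / 7.44×10⁻⁴ = 5.95×10⁻¹⁰ F.
E₁ = 4.77×10⁴ V/m.
Isolated ⇒ Q is held fixed. V₂ = Q/C₂ = V₁/2.95; E = V/d, so E₂/E₁ = (V₂/V₁)(d₁/d₂) = 0.339.
E₂ = 0.339 × 4.77×10⁴ = 1.62×10⁴ V/m.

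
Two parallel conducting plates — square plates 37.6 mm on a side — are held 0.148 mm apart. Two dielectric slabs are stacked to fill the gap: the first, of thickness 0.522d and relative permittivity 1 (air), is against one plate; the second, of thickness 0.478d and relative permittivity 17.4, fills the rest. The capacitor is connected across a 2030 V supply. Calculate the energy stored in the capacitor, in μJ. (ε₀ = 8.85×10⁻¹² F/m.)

A = (37.6 mm)² = 1.41×10⁻³ m².
Stacked slabs ⇒ two capacitors in series, each with the full plate area.
C₁ = κ₁ε₀A/d₁ = 1.00 × 8.85×10⁻¹² × 1.41×10⁻³ / 7.73×10⁻⁵ = 1.62×10⁻¹⁰ F.
C₂ = κ₂ε₀A/d₂ = 17.4 × 8.85×10⁻¹² × 1.41×10⁻³ / 7.07×10⁻⁵ = 3.08×10⁻⁹ F.
C = (1/C₁ + 1/C₂)⁻¹ = 1.54×10⁻¹⁰ F.
U = ½CV² = ½ × 1.54×10⁻¹⁰ × (2030)² = 3.17×10⁻⁴ J.

U ≈ 317 μJ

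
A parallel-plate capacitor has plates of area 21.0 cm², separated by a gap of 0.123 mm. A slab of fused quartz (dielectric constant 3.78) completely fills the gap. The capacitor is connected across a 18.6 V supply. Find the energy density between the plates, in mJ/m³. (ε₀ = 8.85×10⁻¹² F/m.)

382 mJ/m³

E = V/d = 18.6 / 1.23×10⁻⁴ = 1.51×10⁵ V/m.
u = ½κε₀E² = ½ × 3.78 × 8.85×10⁻¹² × (1.51×10⁵)² = 0.382 J/m³.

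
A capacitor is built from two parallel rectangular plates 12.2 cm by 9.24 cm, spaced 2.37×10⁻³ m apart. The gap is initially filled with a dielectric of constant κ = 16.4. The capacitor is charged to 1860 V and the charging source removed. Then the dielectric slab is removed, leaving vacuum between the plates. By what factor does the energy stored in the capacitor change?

Isolated ⇒ Q is held fixed.
C₂ = 0.0610 C₁ and U = Q²/(2C), so U₂/U₁ = C₁/C₂ = 16.4.

16.4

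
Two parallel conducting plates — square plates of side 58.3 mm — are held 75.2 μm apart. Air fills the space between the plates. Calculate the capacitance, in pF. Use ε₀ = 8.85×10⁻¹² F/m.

C ≈ 400 pF

A = (58.3 mm)² = 3.40×10⁻³ m².
C = ε₀A/d = 8.85×10⁻¹² × 3.40×10⁻³ / 7.52×10⁻⁵ = 4.00×10⁻¹⁰ F.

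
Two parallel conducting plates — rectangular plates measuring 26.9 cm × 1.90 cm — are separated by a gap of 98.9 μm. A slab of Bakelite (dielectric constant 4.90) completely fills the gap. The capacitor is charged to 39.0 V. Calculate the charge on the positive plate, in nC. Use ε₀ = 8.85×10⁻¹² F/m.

87.4 nC

A = 26.9 × 1.90 cm² = 5.11×10⁻³ m².
C = κε₀A/d = 4.90 × 8.85×10⁻¹² × 5.11×10⁻³ / 9.89×10⁻⁵ = 2.24×10⁻⁹ F.
Q = CV = 2.24×10⁻⁹ × 39.0 = 8.74×10⁻⁸ C.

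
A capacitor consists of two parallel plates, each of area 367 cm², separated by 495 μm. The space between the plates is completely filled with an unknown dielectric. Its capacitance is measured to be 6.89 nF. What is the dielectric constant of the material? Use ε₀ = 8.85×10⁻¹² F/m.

10.5

A = 367 cm² = 3.67×10⁻² m².
κ = Cd/(ε₀A) = 6.89×10⁻⁹ × 4.95×10⁻⁴ / (8.85×10⁻¹² × 3.67×10⁻²) = 10.5.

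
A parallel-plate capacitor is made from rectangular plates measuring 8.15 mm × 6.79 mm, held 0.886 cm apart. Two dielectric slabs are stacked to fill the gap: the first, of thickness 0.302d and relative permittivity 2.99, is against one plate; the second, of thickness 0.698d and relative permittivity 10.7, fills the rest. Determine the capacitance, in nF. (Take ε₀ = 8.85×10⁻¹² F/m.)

A = 8.15 × 6.79 mm² = 5.53×10⁻⁵ m².
Stacked slabs ⇒ two capacitors in series, each with the full plate area.
C₁ = κ₁ε₀A/d₁ = 2.99 × 8.85×10⁻¹² × 5.53×10⁻⁵ / 2.68×10⁻³ = 5.47×10⁻¹³ F.
C₂ = κ₂ε₀A/d₂ = 10.7 × 8.85×10⁻¹² × 5.53×10⁻⁵ / 6.18×10⁻³ = 8.47×10⁻¹³ F.
C = (1/C₁ + 1/C₂)⁻¹ = 3.33×10⁻¹³ F.

C ≈ 3.33×10⁻⁴ nF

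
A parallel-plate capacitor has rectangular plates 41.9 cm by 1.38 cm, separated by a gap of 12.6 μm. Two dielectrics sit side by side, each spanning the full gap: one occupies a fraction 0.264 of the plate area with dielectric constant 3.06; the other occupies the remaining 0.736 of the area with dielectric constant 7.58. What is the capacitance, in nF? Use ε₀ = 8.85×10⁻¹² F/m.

A = 41.9 × 1.38 cm² = 5.78×10⁻³ m².
Side-by-side slabs ⇒ two capacitors in parallel, each spanning the full gap.
C₁ = κ₁ε₀A₁/d = 3.06 × 8.85×10⁻¹² × 1.53×10⁻³ / 1.26×10⁻⁵ = 3.28×10⁻⁹ F.
C₂ = κ₂ε₀A₂/d = 7.58 × 8.85×10⁻¹² × 4.26×10⁻³ / 1.26×10⁻⁵ = 2.27×10⁻⁸ F.
C = C₁ + C₂ = 2.59×10⁻⁸ F.

25.9 nF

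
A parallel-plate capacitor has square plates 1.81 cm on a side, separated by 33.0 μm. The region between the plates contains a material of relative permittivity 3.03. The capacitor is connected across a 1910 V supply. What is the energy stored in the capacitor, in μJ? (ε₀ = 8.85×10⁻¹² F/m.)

A = (1.81 cm)² = 3.28×10⁻⁴ m².
C = κε₀A/d = 3.03 × 8.85×10⁻¹² × 3.28×10⁻⁴ / 3.30×10⁻⁵ = 2.66×10⁻¹⁰ F.
U = ½CV² = ½ × 2.66×10⁻¹⁰ × (1910)² = 4.86×10⁻⁴ J.

486 μJ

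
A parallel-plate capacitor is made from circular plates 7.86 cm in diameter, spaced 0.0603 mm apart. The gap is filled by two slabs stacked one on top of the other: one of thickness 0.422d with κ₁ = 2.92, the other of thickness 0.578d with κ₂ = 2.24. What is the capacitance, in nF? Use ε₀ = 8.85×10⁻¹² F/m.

A = π(7.86/2 cm)² = 4.85×10⁻³ m².
Stacked slabs ⇒ two capacitors in series, each with the full plate area.
C₁ = κ₁ε₀A/d₁ = 2.92 × 8.85×10⁻¹² × 4.85×10⁻³ / 2.54×10⁻⁵ = 4.93×10⁻⁹ F.
C₂ = κ₂ε₀A/d₂ = 2.24 × 8.85×10⁻¹² × 4.85×10⁻³ / 3.49×10⁻⁵ = 2.76×10⁻⁹ F.
C = (1/C₁ + 1/C₂)⁻¹ = 1.77×10⁻⁹ F.

1.77 nF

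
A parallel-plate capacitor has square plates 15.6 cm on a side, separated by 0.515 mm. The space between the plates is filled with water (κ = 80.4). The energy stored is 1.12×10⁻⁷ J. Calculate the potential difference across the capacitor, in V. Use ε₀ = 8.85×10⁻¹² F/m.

A = (15.6 cm)² = 2.43×10⁻² m².
C = κε₀A/d = 80.4 × 8.85×10⁻¹² × 2.43×10⁻² / 5.15×10⁻⁴ = 3.36×10⁻⁸ F.
V = √(2U/C) = √(2 × 1.12×10⁻⁷ / 3.36×10⁻⁸) = 2.58 V.

2.58 V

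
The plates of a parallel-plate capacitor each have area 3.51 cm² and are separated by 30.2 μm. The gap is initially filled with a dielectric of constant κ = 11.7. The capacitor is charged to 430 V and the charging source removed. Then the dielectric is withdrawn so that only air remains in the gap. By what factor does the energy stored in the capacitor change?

Isolated ⇒ Q is held fixed.
C₂ = 0.0855 C₁ and U = Q²/(2C), so U₂/U₁ = C₁/C₂ = 11.7.

U₂/U₁ ≈ 11.7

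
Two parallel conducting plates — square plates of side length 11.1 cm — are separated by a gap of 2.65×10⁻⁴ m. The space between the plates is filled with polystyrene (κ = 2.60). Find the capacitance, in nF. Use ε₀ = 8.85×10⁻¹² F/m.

A = (11.1 cm)² = 1.23×10⁻² m².
C = κε₀A/d = 2.60 × 8.85×10⁻¹² × 1.23×10⁻² / 2.65×10⁻⁴ = 1.07×10⁻⁹ F.

C ≈ 1.07 nF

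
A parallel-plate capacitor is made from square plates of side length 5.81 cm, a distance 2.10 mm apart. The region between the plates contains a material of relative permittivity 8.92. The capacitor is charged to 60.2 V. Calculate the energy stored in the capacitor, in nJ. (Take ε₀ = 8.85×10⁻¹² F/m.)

A = (5.81 cm)² = 3.38×10⁻³ m².
C = κε₀A/d = 8.92 × 8.85×10⁻¹² × 3.38×10⁻³ / 2.10×10⁻³ = 1.27×10⁻¹⁰ F.
U = ½CV² = ½ × 1.27×10⁻¹⁰ × (60.2)² = 2.30×10⁻⁷ J.

U ≈ 230 nJ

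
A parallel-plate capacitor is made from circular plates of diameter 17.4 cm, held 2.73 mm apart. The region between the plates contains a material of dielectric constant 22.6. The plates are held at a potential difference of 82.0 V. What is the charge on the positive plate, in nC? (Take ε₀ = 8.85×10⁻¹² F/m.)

Q ≈ 143 nC

A = π(17.4/2 cm)² = 2.38×10⁻² m².
C = κε₀A/d = 22.6 × 8.85×10⁻¹² × 2.38×10⁻² / 2.73×10⁻³ = 1.74×10⁻⁹ F.
Q = CV = 1.74×10⁻⁹ × 82.0 = 1.43×10⁻⁷ C.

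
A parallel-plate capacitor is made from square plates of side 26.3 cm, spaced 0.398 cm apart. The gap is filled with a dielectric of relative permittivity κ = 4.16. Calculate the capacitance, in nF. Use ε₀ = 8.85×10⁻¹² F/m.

0.640 nF

A = (26.3 cm)² = 6.92×10⁻² m².
C = κε₀A/d = 4.16 × 8.85×10⁻¹² × 6.92×10⁻² / 3.98×10⁻³ = 6.40×10⁻¹⁰ F.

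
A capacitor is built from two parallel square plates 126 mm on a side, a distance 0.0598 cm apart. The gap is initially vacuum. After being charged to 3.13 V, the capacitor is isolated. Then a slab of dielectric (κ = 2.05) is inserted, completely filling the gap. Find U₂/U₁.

0.488

Isolated ⇒ Q is held fixed.
C₂ = 2.05 C₁ and U = Q²/(2C), so U₂/U₁ = C₁/C₂ = 0.488.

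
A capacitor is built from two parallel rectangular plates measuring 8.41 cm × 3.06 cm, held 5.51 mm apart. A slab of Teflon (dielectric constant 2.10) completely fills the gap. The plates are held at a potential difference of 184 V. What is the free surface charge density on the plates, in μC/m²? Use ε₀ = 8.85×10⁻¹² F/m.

A = 8.41 × 3.06 cm² = 2.57×10⁻³ m².
C = κε₀A/d = 2.10 × 8.85×10⁻¹² × 2.57×10⁻³ / 5.51×10⁻³ = 8.68×10⁻¹² F.
σ = Q/A = CV/A = 8.68×10⁻¹² × 184 / 2.57×10⁻³ = 6.21×10⁻⁷ C/m².

0.621 μC/m²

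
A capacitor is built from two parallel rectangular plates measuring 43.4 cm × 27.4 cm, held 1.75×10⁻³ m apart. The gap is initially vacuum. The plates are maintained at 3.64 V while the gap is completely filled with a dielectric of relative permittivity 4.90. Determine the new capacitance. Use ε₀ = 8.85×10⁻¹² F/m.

A = 43.4 × 27.4 cm² = 0.119 m².
Initially C₁ = ε₀A/d = 8.85×10⁻¹² × 0.119 / 1.75×10⁻³ = 6.01×10⁻¹⁰ F.
C = κε₀A/d scales with κ, so C₂/C₁ = κ = 4.90.
C₂ = 4.90 × 6.01×10⁻¹⁰ = 2.95×10⁻⁹ F.

C ≈ 2.95 nF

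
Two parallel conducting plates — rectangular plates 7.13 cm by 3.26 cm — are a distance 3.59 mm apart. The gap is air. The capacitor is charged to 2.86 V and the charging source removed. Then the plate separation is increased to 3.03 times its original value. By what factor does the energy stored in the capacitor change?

Isolated ⇒ Q is held fixed.
C₂ = 0.330 C₁ and U = Q²/(2C), so U₂/U₁ = C₁/C₂ = 3.03.

U₂/U₁ ≈ 3.03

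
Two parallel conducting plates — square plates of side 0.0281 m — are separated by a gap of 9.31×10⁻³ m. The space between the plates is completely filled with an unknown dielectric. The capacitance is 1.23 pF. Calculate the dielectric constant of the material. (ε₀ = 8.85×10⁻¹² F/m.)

1.64

A = (0.0281 m)² = 7.90×10⁻⁴ m².
κ = Cd/(ε₀A) = 1.23×10⁻¹² × 9.31×10⁻³ / (8.85×10⁻¹² × 7.90×10⁻⁴) = 1.64.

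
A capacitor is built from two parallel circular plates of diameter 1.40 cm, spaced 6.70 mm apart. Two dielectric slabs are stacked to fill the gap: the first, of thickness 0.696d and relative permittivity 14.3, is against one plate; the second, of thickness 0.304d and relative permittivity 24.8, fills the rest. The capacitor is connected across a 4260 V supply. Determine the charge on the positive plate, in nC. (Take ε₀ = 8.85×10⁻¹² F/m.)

A = π(1.40/2 cm)² = 1.54×10⁻⁴ m².
Stacked slabs ⇒ two capacitors in series, each with the full plate area.
C₁ = κ₁ε₀A/d₁ = 14.3 × 8.85×10⁻¹² × 1.54×10⁻⁴ / 4.66×10⁻³ = 4.18×10⁻¹² F.
C₂ = κ₂ε₀A/d₂ = 24.8 × 8.85×10⁻¹² × 1.54×10⁻⁴ / 2.04×10⁻³ = 1.66×10⁻¹¹ F.
C = (1/C₁ + 1/C₂)⁻¹ = 3.34×10⁻¹² F.
Q = CV = 3.34×10⁻¹² × 4260 = 1.42×10⁻⁸ C.

Q ≈ 14.2 nC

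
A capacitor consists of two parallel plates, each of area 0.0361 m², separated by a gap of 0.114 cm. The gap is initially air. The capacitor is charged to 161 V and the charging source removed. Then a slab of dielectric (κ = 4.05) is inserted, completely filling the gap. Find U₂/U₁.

U₂/U₁ ≈ 0.247

Isolated ⇒ Q is held fixed.
C₂ = 4.05 C₁ and U = Q²/(2C), so U₂/U₁ = C₁/C₂ = 0.247.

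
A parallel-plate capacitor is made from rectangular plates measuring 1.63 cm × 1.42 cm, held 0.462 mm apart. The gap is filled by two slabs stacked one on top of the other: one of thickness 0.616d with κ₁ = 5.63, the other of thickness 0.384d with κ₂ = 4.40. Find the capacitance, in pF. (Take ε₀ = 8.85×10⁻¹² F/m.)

C ≈ 22.5 pF

A = 1.63 × 1.42 cm² = 2.31×10⁻⁴ m².
Stacked slabs ⇒ two capacitors in series, each with the full plate area.
C₁ = κ₁ε₀A/d₁ = 5.63 × 8.85×10⁻¹² × 2.31×10⁻⁴ / 2.85×10⁻⁴ = 4.05×10⁻¹¹ F.
C₂ = κ₂ε₀A/d₂ = 4.40 × 8.85×10⁻¹² × 2.31×10⁻⁴ / 1.77×10⁻⁴ = 5.08×10⁻¹¹ F.
C = (1/C₁ + 1/C₂)⁻¹ = 2.25×10⁻¹¹ F.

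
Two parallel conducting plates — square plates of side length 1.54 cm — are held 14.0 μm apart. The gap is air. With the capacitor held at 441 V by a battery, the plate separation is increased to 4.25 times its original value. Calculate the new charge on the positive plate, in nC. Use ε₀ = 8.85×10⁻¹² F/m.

A = (1.54 cm)² = 2.37×10⁻⁴ m².
Initially C₁ = ε₀A/d = 8.85×10⁻¹² × 2.37×10⁻⁴ / 1.40×10⁻⁵ = 1.50×10⁻¹⁰ F.
Q₁ = 6.61×10⁻⁸ C.
Battery connected ⇒ V is held fixed. C₂ = 0.235 C₁ and Q = CV, so Q₂/Q₁ = C₂/C₁ = 0.235.
Q₂ = 0.235 × 6.61×10⁻⁸ = 1.56×10⁻⁸ C.

Q ≈ 15.6 nC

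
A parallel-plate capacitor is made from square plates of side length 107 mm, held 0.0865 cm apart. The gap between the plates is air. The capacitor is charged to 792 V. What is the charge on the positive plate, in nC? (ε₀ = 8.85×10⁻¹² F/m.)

A = (107 mm)² = 1.14×10⁻² m².
C = ε₀A/d = 8.85×10⁻¹² × 1.14×10⁻² / 8.65×10⁻⁴ = 1.17×10⁻¹⁰ F.
Q = CV = 1.17×10⁻¹⁰ × 792 = 9.28×10⁻⁸ C.

Q ≈ 92.8 nC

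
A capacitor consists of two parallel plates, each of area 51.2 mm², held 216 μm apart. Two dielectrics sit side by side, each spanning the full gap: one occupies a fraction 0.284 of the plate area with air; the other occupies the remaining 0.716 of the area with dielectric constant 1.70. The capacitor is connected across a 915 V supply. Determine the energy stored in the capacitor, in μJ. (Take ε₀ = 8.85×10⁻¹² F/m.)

1.32 μJ

A = 51.2 mm² = 5.12×10⁻⁵ m².
Side-by-side slabs ⇒ two capacitors in parallel, each spanning the full gap.
C₁ = κ₁ε₀A₁/d = 1.00 × 8.85×10⁻¹² × 1.45×10⁻⁵ / 2.16×10⁻⁴ = 5.96×10⁻¹³ F.
C₂ = κ₂ε₀A₂/d = 1.70 × 8.85×10⁻¹² × 3.67×10⁻⁵ / 2.16×10⁻⁴ = 2.55×10⁻¹² F.
C = C₁ + C₂ = 3.15×10⁻¹² F.
U = ½CV² = ½ × 3.15×10⁻¹² × (915)² = 1.32×10⁻⁶ J.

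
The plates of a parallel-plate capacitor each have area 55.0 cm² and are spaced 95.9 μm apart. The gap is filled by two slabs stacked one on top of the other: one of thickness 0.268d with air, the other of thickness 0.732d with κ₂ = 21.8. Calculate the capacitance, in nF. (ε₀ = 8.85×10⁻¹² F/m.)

A = 55.0 cm² = 5.50×10⁻³ m².
Stacked slabs ⇒ two capacitors in series, each with the full plate area.
C₁ = κ₁ε₀A/d₁ = 1.00 × 8.85×10⁻¹² × 5.50×10⁻³ / 2.57×10⁻⁵ = 1.89×10⁻⁹ F.
C₂ = κ₂ε₀A/d₂ = 21.8 × 8.85×10⁻¹² × 5.50×10⁻³ / 7.02×10⁻⁵ = 1.51×10⁻⁸ F.
C = (1/C₁ + 1/C₂)⁻¹ = 1.68×10⁻⁹ F.

C ≈ 1.68 nF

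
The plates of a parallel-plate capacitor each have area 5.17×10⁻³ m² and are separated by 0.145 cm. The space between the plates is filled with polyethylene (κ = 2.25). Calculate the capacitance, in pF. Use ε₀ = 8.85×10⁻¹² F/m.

C ≈ 71.0 pF

C = κε₀A/d = 2.25 × 8.85×10⁻¹² × 5.17×10⁻³ / 1.45×10⁻³ = 7.10×10⁻¹¹ F.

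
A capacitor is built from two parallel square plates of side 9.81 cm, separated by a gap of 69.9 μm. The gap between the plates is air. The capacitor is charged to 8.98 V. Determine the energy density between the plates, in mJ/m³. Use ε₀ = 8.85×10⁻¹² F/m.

E = V/d = 8.98 / 6.99×10⁻⁵ = 1.28×10⁵ V/m.
u = ½ε₀E² = ½ × 8.85×10⁻¹² × (1.28×10⁵)² = 7.30×10⁻² J/m³.

73.0 mJ/m³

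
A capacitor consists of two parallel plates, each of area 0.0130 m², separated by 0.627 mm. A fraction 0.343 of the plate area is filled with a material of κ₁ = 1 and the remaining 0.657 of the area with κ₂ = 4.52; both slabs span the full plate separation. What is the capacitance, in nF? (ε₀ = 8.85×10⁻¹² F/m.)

Side-by-side slabs ⇒ two capacitors in parallel, each spanning the full gap.
C₁ = κ₁ε₀A₁/d = 1.00 × 8.85×10⁻¹² × 4.46×10⁻³ / 6.27×10⁻⁴ = 6.29×10⁻¹¹ F.
C₂ = κ₂ε₀A₂/d = 4.52 × 8.85×10⁻¹² × 8.54×10⁻³ / 6.27×10⁻⁴ = 5.45×10⁻¹⁰ F.
C = C₁ + C₂ = 6.08×10⁻¹⁰ F.

C ≈ 0.608 nF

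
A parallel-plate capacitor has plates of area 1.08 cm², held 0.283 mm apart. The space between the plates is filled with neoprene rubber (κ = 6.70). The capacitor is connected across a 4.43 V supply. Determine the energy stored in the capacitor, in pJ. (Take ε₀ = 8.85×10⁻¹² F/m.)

A = 1.08 cm² = 1.08×10⁻⁴ m².
C = κε₀A/d = 6.70 × 8.85×10⁻¹² × 1.08×10⁻⁴ / 2.83×10⁻⁴ = 2.26×10⁻¹¹ F.
U = ½CV² = ½ × 2.26×10⁻¹¹ × (4.43)² = 2.22×10⁻¹⁰ J.

U ≈ 222 pJ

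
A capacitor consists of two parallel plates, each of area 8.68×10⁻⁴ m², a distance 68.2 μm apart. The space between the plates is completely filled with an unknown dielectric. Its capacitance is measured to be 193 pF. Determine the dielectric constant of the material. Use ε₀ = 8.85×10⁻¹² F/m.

κ = Cd/(ε₀A) = 1.93×10⁻¹⁰ × 6.82×10⁻⁵ / (8.85×10⁻¹² × 8.68×10⁻⁴) = 1.71.

κ ≈ 1.71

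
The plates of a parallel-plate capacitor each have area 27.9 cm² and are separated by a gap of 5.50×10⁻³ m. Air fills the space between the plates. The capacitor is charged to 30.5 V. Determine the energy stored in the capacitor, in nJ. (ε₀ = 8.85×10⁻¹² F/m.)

A = 27.9 cm² = 2.79×10⁻³ m².
C = ε₀A/d = 8.85×10⁻¹² × 2.79×10⁻³ / 5.50×10⁻³ = 4.49×10⁻¹² F.
U = ½CV² = ½ × 4.49×10⁻¹² × (30.5)² = 2.09×10⁻⁹ J.

2.09 nJ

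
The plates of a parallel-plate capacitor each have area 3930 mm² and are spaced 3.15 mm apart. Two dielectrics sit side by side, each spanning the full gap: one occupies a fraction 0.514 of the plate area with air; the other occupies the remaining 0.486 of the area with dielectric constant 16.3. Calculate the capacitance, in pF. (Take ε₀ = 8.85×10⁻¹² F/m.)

A = 3930 mm² = 3.93×10⁻³ m².
Side-by-side slabs ⇒ two capacitors in parallel, each spanning the full gap.
C₁ = κ₁ε₀A₁/d = 1.00 × 8.85×10⁻¹² × 2.02×10⁻³ / 3.15×10⁻³ = 5.68×10⁻¹² F.
C₂ = κ₂ε₀A₂/d = 16.3 × 8.85×10⁻¹² × 1.91×10⁻³ / 3.15×10⁻³ = 8.75×10⁻¹¹ F.
C = C₁ + C₂ = 9.31×10⁻¹¹ F.

C ≈ 93.1 pF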